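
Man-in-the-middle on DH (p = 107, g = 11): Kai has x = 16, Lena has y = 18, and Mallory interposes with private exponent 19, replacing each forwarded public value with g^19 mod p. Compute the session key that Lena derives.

27

Lena receives Mallory's public value M = 11^19 mod 107 instead of the honest one.
11^1 ≡ 11 (mod 107)
11^2 = (11^1)^2 ≡ 11^2 = 121 ≡ 14 (mod 107)
11^4 = (11^2)^2 ≡ 14^2 = 196 ≡ 89 (mod 107)
11^8 = (11^4)^2 ≡ 89^2 = 7921 ≡ 3 (mod 107)
11^16 = (11^8)^2 ≡ 3^2 = 9 ≡ 9 (mod 107)
11^19 = 11^16 · 11^2 · 11^1 ≡ 9 · 14 · 11 ≡ 102 (mod 107).
So M = 102. Lena computes K = M^18 mod 107.
102^1 ≡ 102 (mod 107)
102^2 = (102^1)^2 ≡ 102^2 = 10404 ≡ 25 (mod 107)
102^4 = (102^2)^2 ≡ 25^2 = 625 ≡ 90 (mod 107)
102^8 = (102^4)^2 ≡ 90^2 = 8100 ≡ 75 (mod 107)
102^16 = (102^8)^2 ≡ 75^2 = 5625 ≡ 61 (mod 107)
102^18 = 102^16 · 102^2 ≡ 61 · 25 ≡ 27 (mod 107).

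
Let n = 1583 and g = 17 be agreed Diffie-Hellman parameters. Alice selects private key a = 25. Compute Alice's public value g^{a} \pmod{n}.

Public value = 17^{25} \pmod{1583}.
17^1 ≡ 17 (mod 1583)
17^2 = (17^1)^2 ≡ 17^2 = 289 ≡ 289 (mod 1583)
17^4 = (17^2)^2 ≡ 289^2 = 83521 ≡ 1205 (mod 1583)
17^8 = (17^4)^2 ≡ 1205^2 = 1452025 ≡ 414 (mod 1583)
17^16 = (17^8)^2 ≡ 414^2 = 171396 ≡ 432 (mod 1583)
17^25 = 17^16 · 17^8 · 17^1 ≡ 432 · 414 · 17 ≡ 1056 (mod 1583).

1056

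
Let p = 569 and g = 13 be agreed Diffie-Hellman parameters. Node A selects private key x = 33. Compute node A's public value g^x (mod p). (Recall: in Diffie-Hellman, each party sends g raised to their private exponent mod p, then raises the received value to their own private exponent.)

Public value = 13^33 (mod 569).
13^1 ≡ 13 (mod 569)
13^2 = (13^1)^2 ≡ 13^2 = 169 ≡ 169 (mod 569)
13^4 = (13^2)^2 ≡ 169^2 = 28561 ≡ 111 (mod 569)
13^8 = (13^4)^2 ≡ 111^2 = 12321 ≡ 372 (mod 569)
13^16 = (13^8)^2 ≡ 372^2 = 138384 ≡ 117 (mod 569)
13^32 = (13^16)^2 ≡ 117^2 = 13689 ≡ 33 (mod 569)
13^33 = 13^32 · 13^1 ≡ 33 · 13 ≡ 429 (mod 569).

429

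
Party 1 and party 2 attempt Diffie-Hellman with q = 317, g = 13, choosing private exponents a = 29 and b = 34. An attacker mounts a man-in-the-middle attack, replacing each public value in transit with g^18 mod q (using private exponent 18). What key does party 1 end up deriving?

Party 1 receives an attacker's public value M = 13^18 mod 317 instead of the honest one.
13^1 ≡ 13 (mod 317)
13^2 = (13^1)^2 ≡ 13^2 = 169 ≡ 169 (mod 317)
13^4 = (13^2)^2 ≡ 169^2 = 28561 ≡ 31 (mod 317)
13^8 = (13^4)^2 ≡ 31^2 = 961 ≡ 10 (mod 317)
13^16 = (13^8)^2 ≡ 10^2 = 100 ≡ 100 (mod 317)
13^18 = 13^16 · 13^2 ≡ 100 · 169 ≡ 99 (mod 317).
So M = 99. Party 1 computes K = M^29 mod 317.
99^1 ≡ 99 (mod 317)
99^2 = (99^1)^2 ≡ 99^2 = 9801 ≡ 291 (mod 317)
99^4 = (99^2)^2 ≡ 291^2 = 84681 ≡ 42 (mod 317)
99^8 = (99^4)^2 ≡ 42^2 = 1764 ≡ 179 (mod 317)
99^16 = (99^8)^2 ≡ 179^2 = 32041 ≡ 24 (mod 317)
99^29 = 99^16 · 99^8 · 99^4 · 99^1 ≡ 24 · 179 · 42 · 99 ≡ 135 (mod 317).

135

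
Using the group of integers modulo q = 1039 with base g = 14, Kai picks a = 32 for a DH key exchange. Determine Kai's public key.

316

Public value = 14^32 mod 1039.
14^1 ≡ 14 (mod 1039)
14^2 = (14^1)^2 ≡ 14^2 = 196 ≡ 196 (mod 1039)
14^4 = (14^2)^2 ≡ 196^2 = 38416 ≡ 1012 (mod 1039)
14^8 = (14^4)^2 ≡ 1012^2 = 1024144 ≡ 729 (mod 1039)
14^16 = (14^8)^2 ≡ 729^2 = 531441 ≡ 512 (mod 1039)
14^32 = (14^16)^2 ≡ 512^2 = 262144 ≡ 316 (mod 1039)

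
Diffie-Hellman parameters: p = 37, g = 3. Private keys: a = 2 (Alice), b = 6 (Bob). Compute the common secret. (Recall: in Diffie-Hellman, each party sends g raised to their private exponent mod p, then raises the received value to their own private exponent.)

10

Bob sends B = g^b mod p = 3^6 mod 37.
3^1 ≡ 3 (mod 37)
3^2 = (3^1)^2 ≡ 3^2 = 9 ≡ 9 (mod 37)
3^4 = (3^2)^2 ≡ 9^2 = 81 ≡ 7 (mod 37)
3^6 = 3^4 · 3^2 ≡ 7 · 9 ≡ 26 (mod 37).
So B = 26. Alice then computes K = B^a mod p = 26^2 mod 37.
26^1 ≡ 26 (mod 37)
26^2 = (26^1)^2 ≡ 26^2 = 676 ≡ 10 (mod 37)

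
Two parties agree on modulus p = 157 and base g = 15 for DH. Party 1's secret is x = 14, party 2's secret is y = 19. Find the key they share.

Party 1 sends A = g^x mod p = 15^14 mod 157.
15^1 ≡ 15 (mod 157)
15^2 = (15^1)^2 ≡ 15^2 = 225 ≡ 68 (mod 157)
15^4 = (15^2)^2 ≡ 68^2 = 4624 ≡ 71 (mod 157)
15^8 = (15^4)^2 ≡ 71^2 = 5041 ≡ 17 (mod 157)
15^14 = 15^8 · 15^4 · 15^2 ≡ 17 · 71 · 68 ≡ 122 (mod 157).
So A = 122. Party 2 then computes K = A^y mod p = 122^19 mod 157.
122^1 ≡ 122 (mod 157)
122^2 = (122^1)^2 ≡ 122^2 = 14884 ≡ 126 (mod 157)
122^4 = (122^2)^2 ≡ 126^2 = 15876 ≡ 19 (mod 157)
122^8 = (122^4)^2 ≡ 19^2 = 361 ≡ 47 (mod 157)
122^16 = (122^8)^2 ≡ 47^2 = 2209 ≡ 11 (mod 157)
122^19 = 122^16 · 122^2 · 122^1 ≡ 11 · 126 · 122 ≡ 3 (mod 157).

3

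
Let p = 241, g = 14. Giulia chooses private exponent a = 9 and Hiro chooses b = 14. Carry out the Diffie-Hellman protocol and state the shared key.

Giulia sends A = g^a mod p = 14^9 mod 241.
14^1 ≡ 14 (mod 241)
14^2 = (14^1)^2 ≡ 14^2 = 196 ≡ 196 (mod 241)
14^4 = (14^2)^2 ≡ 196^2 = 38416 ≡ 97 (mod 241)
14^8 = (14^4)^2 ≡ 97^2 = 9409 ≡ 10 (mod 241)
14^9 = 14^8 · 14^1 ≡ 10 · 14 ≡ 140 (mod 241).
So A = 140. Hiro then computes K = A^b mod p = 140^14 mod 241.
140^1 ≡ 140 (mod 241)
140^2 = (140^1)^2 ≡ 140^2 = 19600 ≡ 79 (mod 241)
140^4 = (140^2)^2 ≡ 79^2 = 6241 ≡ 216 (mod 241)
140^8 = (140^4)^2 ≡ 216^2 = 46656 ≡ 143 (mod 241)
140^14 = 140^8 · 140^4 · 140^2 ≡ 143 · 216 · 79 ≡ 27 (mod 241).

27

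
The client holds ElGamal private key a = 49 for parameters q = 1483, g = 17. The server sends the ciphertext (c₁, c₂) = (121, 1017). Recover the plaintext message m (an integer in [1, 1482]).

714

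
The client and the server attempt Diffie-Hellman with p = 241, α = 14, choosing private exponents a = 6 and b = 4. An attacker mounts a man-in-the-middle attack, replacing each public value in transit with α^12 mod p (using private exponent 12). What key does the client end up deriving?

143

The client receives an attacker's public value M = 14^12 mod 241 instead of the honest one.
14^1 ≡ 14 (mod 241)
14^2 = (14^1)^2 ≡ 14^2 = 196 ≡ 196 (mod 241)
14^4 = (14^2)^2 ≡ 196^2 = 38416 ≡ 97 (mod 241)
14^8 = (14^4)^2 ≡ 97^2 = 9409 ≡ 10 (mod 241)
14^12 = 14^8 · 14^4 ≡ 10 · 97 ≡ 6 (mod 241).
So M = 6. The client computes K = M^6 mod 241.
6^1 ≡ 6 (mod 241)
6^2 = (6^1)^2 ≡ 6^2 = 36 ≡ 36 (mod 241)
6^4 = (6^2)^2 ≡ 36^2 = 1296 ≡ 91 (mod 241)
6^6 = 6^4 · 6^2 ≡ 91 · 36 ≡ 143 (mod 241).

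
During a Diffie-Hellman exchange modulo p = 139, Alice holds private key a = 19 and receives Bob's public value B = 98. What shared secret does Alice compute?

108

Shared key K = 98^19 mod 139.
98^1 ≡ 98 (mod 139)
98^2 = (98^1)^2 ≡ 98^2 = 9604 ≡ 13 (mod 139)
98^4 = (98^2)^2 ≡ 13^2 = 169 ≡ 30 (mod 139)
98^8 = (98^4)^2 ≡ 30^2 = 900 ≡ 66 (mod 139)
98^16 = (98^8)^2 ≡ 66^2 = 4356 ≡ 47 (mod 139)
98^19 = 98^16 · 98^2 · 98^1 ≡ 47 · 13 · 98 ≡ 108 (mod 139).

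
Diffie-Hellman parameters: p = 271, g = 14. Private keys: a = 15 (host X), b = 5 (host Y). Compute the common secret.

Host Y sends B = g^b mod p = 14^5 mod 271.
14^1 ≡ 14 (mod 271)
14^2 = (14^1)^2 ≡ 14^2 = 196 ≡ 196 (mod 271)
14^4 = (14^2)^2 ≡ 196^2 = 38416 ≡ 205 (mod 271)
14^5 = 14^4 · 14^1 ≡ 205 · 14 ≡ 160 (mod 271).
So B = 160. Host X then computes K = B^a mod p = 160^15 mod 271.
160^1 ≡ 160 (mod 271)
160^2 = (160^1)^2 ≡ 160^2 = 25600 ≡ 126 (mod 271)
160^4 = (160^2)^2 ≡ 126^2 = 15876 ≡ 158 (mod 271)
160^8 = (160^4)^2 ≡ 158^2 = 24964 ≡ 32 (mod 271)
160^15 = 160^8 · 160^4 · 160^2 · 160^1 ≡ 32 · 158 · 126 · 160 ≡ 169 (mod 271).

169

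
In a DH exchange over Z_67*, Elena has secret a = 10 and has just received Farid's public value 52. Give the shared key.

Shared key K = 52^10 mod 67.
52^1 ≡ 52 (mod 67)
52^2 = (52^1)^2 ≡ 52^2 = 2704 ≡ 24 (mod 67)
52^4 = (52^2)^2 ≡ 24^2 = 576 ≡ 40 (mod 67)
52^8 = (52^4)^2 ≡ 40^2 = 1600 ≡ 59 (mod 67)
52^10 = 52^8 · 52^2 ≡ 59 · 24 ≡ 9 (mod 67).

9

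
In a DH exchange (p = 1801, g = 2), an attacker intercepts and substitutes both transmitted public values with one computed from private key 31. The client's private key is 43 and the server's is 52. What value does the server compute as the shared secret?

494

The server receives an attacker's public value M = 2^31 mod 1801 instead of the honest one.
2^1 ≡ 2 (mod 1801)
2^2 = (2^1)^2 ≡ 2^2 = 4 ≡ 4 (mod 1801)
2^4 = (2^2)^2 ≡ 4^2 = 16 ≡ 16 (mod 1801)
2^8 = (2^4)^2 ≡ 16^2 = 256 ≡ 256 (mod 1801)
2^16 = (2^8)^2 ≡ 256^2 = 65536 ≡ 700 (mod 1801)
2^31 = 2^16 · 2^8 · 2^4 · 2^2 · 2^1 ≡ 700 · 256 · 16 · 4 · 2 ≡ 64 (mod 1801).
So M = 64. The server computes K = M^52 mod 1801.
64^1 ≡ 64 (mod 1801)
64^2 = (64^1)^2 ≡ 64^2 = 4096 ≡ 494 (mod 1801)
64^4 = (64^2)^2 ≡ 494^2 = 244036 ≡ 901 (mod 1801)
64^8 = (64^4)^2 ≡ 901^2 = 811801 ≡ 1351 (mod 1801)
64^16 = (64^8)^2 ≡ 1351^2 = 1825201 ≡ 788 (mod 1801)
64^32 = (64^16)^2 ≡ 788^2 = 620944 ≡ 1400 (mod 1801)
64^52 = 64^32 · 64^16 · 64^4 ≡ 1400 · 788 · 901 ≡ 494 (mod 1801).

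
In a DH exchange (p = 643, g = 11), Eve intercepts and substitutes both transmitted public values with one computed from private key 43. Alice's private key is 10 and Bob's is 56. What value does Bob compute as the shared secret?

Bob receives Eve's public value M = 11^43 mod 643 instead of the honest one.
11^1 ≡ 11 (mod 643)
11^2 = (11^1)^2 ≡ 11^2 = 121 ≡ 121 (mod 643)
11^4 = (11^2)^2 ≡ 121^2 = 14641 ≡ 495 (mod 643)
11^8 = (11^4)^2 ≡ 495^2 = 245025 ≡ 42 (mod 643)
11^16 = (11^8)^2 ≡ 42^2 = 1764 ≡ 478 (mod 643)
11^32 = (11^16)^2 ≡ 478^2 = 228484 ≡ 219 (mod 643)
11^43 = 11^32 · 11^8 · 11^2 · 11^1 ≡ 219 · 42 · 121 · 11 ≡ 461 (mod 643).
So M = 461. Bob computes K = M^56 mod 643.
461^1 ≡ 461 (mod 643)
461^2 = (461^1)^2 ≡ 461^2 = 212521 ≡ 331 (mod 643)
461^4 = (461^2)^2 ≡ 331^2 = 109561 ≡ 251 (mod 643)
461^8 = (461^4)^2 ≡ 251^2 = 63001 ≡ 630 (mod 643)
461^16 = (461^8)^2 ≡ 630^2 = 396900 ≡ 169 (mod 643)
461^32 = (461^16)^2 ≡ 169^2 = 28561 ≡ 269 (mod 643)
461^56 = 461^32 · 461^16 · 461^8 ≡ 269 · 169 · 630 ≡ 567 (mod 643).

567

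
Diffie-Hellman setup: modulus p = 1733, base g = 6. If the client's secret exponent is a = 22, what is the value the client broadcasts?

1214

Public value = 6^22 mod 1733.
6^1 ≡ 6 (mod 1733)
6^2 = (6^1)^2 ≡ 6^2 = 36 ≡ 36 (mod 1733)
6^4 = (6^2)^2 ≡ 36^2 = 1296 ≡ 1296 (mod 1733)
6^8 = (6^4)^2 ≡ 1296^2 = 1679616 ≡ 339 (mod 1733)
6^16 = (6^8)^2 ≡ 339^2 = 114921 ≡ 543 (mod 1733)
6^22 = 6^16 · 6^4 · 6^2 ≡ 543 · 1296 · 36 ≡ 1214 (mod 1733).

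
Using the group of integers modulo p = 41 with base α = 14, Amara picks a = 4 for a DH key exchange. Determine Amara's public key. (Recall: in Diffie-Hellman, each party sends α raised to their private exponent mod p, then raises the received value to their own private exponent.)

40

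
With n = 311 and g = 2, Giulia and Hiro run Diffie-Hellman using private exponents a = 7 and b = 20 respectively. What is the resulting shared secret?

Hiro sends B = g^b mod n = 2^20 mod 311.
2^1 ≡ 2 (mod 311)
2^2 = (2^1)^2 ≡ 2^2 = 4 ≡ 4 (mod 311)
2^4 = (2^2)^2 ≡ 4^2 = 16 ≡ 16 (mod 311)
2^8 = (2^4)^2 ≡ 16^2 = 256 ≡ 256 (mod 311)
2^16 = (2^8)^2 ≡ 256^2 = 65536 ≡ 226 (mod 311)
2^20 = 2^16 · 2^4 ≡ 226 · 16 ≡ 195 (mod 311).
So B = 195. Giulia then computes K = B^a mod n = 195^7 mod 311.
195^1 ≡ 195 (mod 311)
195^2 = (195^1)^2 ≡ 195^2 = 38025 ≡ 83 (mod 311)
195^4 = (195^2)^2 ≡ 83^2 = 6889 ≡ 47 (mod 311)
195^7 = 195^4 · 195^2 · 195^1 ≡ 47 · 83 · 195 ≡ 300 (mod 311).

300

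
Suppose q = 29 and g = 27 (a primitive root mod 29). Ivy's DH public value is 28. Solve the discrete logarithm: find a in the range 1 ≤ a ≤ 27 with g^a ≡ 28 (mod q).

14

Try successive powers of 27 modulo 29:
27^1 ≡ 27
27^2 ≡ 4
27^3 ≡ 21
27^4 ≡ 16
27^5 ≡ 26
27^6 ≡ 6
27^7 ≡ 17
27^8 ≡ 24
27^9 ≡ 10
27^10 ≡ 9
27^11 ≡ 11
27^12 ≡ 7
27^13 ≡ 15
27^14 ≡ 28
Found: a = 14.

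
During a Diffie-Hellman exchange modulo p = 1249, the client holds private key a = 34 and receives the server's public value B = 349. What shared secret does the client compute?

146

Shared key K = 349^34 mod 1249.
349^1 ≡ 349 (mod 1249)
349^2 = (349^1)^2 ≡ 349^2 = 121801 ≡ 648 (mod 1249)
349^4 = (349^2)^2 ≡ 648^2 = 419904 ≡ 240 (mod 1249)
349^8 = (349^4)^2 ≡ 240^2 = 57600 ≡ 146 (mod 1249)
349^16 = (349^8)^2 ≡ 146^2 = 21316 ≡ 83 (mod 1249)
349^32 = (349^16)^2 ≡ 83^2 = 6889 ≡ 644 (mod 1249)
349^34 = 349^32 · 349^2 ≡ 644 · 648 ≡ 146 (mod 1249).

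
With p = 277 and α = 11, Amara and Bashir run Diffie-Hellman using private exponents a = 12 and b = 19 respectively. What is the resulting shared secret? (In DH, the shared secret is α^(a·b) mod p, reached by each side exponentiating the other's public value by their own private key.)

157

Amara sends A = α^a mod p = 11^12 mod 277.
11^1 ≡ 11 (mod 277)
11^2 = (11^1)^2 ≡ 11^2 = 121 ≡ 121 (mod 277)
11^4 = (11^2)^2 ≡ 121^2 = 14641 ≡ 237 (mod 277)
11^8 = (11^4)^2 ≡ 237^2 = 56169 ≡ 215 (mod 277)
11^12 = 11^8 · 11^4 ≡ 215 · 237 ≡ 264 (mod 277).
So A = 264. Bashir then computes K = A^b mod p = 264^19 mod 277.
264^1 ≡ 264 (mod 277)
264^2 = (264^1)^2 ≡ 264^2 = 69696 ≡ 169 (mod 277)
264^4 = (264^2)^2 ≡ 169^2 = 28561 ≡ 30 (mod 277)
264^8 = (264^4)^2 ≡ 30^2 = 900 ≡ 69 (mod 277)
264^16 = (264^8)^2 ≡ 69^2 = 4761 ≡ 52 (mod 277)
264^19 = 264^16 · 264^2 · 264^1 ≡ 52 · 169 · 264 ≡ 157 (mod 277).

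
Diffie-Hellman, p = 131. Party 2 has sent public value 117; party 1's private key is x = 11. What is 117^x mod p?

Shared key K = 117^11 mod 131.
117^1 ≡ 117 (mod 131)
117^2 = (117^1)^2 ≡ 117^2 = 13689 ≡ 65 (mod 131)
117^4 = (117^2)^2 ≡ 65^2 = 4225 ≡ 33 (mod 131)
117^8 = (117^4)^2 ≡ 33^2 = 1089 ≡ 41 (mod 131)
117^11 = 117^8 · 117^2 · 117^1 ≡ 41 · 65 · 117 ≡ 25 (mod 131).

25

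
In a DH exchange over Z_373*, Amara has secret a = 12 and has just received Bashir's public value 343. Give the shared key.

351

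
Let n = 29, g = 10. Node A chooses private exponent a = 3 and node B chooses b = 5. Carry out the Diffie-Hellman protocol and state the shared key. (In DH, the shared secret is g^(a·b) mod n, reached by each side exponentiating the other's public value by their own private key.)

19

Node A sends A = g^a mod n = 10^3 mod 29.
10^1 ≡ 10 (mod 29)
10^2 = (10^1)^2 ≡ 10^2 = 100 ≡ 13 (mod 29)
10^3 = 10^2 · 10^1 ≡ 13 · 10 ≡ 14 (mod 29).
So A = 14. Node B then computes K = A^b mod n = 14^5 mod 29.
14^1 ≡ 14 (mod 29)
14^2 = (14^1)^2 ≡ 14^2 = 196 ≡ 22 (mod 29)
14^4 = (14^2)^2 ≡ 22^2 = 484 ≡ 20 (mod 29)
14^5 = 14^4 · 14^1 ≡ 20 · 14 ≡ 19 (mod 29).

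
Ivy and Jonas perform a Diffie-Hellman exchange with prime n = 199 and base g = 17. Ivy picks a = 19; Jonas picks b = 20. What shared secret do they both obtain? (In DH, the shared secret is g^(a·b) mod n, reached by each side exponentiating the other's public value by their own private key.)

Jonas sends B = g^b mod n = 17^20 mod 199.
17^1 ≡ 17 (mod 199)
17^2 = (17^1)^2 ≡ 17^2 = 289 ≡ 90 (mod 199)
17^4 = (17^2)^2 ≡ 90^2 = 8100 ≡ 140 (mod 199)
17^8 = (17^4)^2 ≡ 140^2 = 19600 ≡ 98 (mod 199)
17^16 = (17^8)^2 ≡ 98^2 = 9604 ≡ 52 (mod 199)
17^20 = 17^16 · 17^4 ≡ 52 · 140 ≡ 116 (mod 199).
So B = 116. Ivy then computes K = B^a mod n = 116^19 mod 199.
116^1 ≡ 116 (mod 199)
116^2 = (116^1)^2 ≡ 116^2 = 13456 ≡ 123 (mod 199)
116^4 = (116^2)^2 ≡ 123^2 = 15129 ≡ 5 (mod 199)
116^8 = (116^4)^2 ≡ 5^2 = 25 ≡ 25 (mod 199)
116^16 = (116^8)^2 ≡ 25^2 = 625 ≡ 28 (mod 199)
116^19 = 116^16 · 116^2 · 116^1 ≡ 28 · 123 · 116 ≡ 111 (mod 199).

111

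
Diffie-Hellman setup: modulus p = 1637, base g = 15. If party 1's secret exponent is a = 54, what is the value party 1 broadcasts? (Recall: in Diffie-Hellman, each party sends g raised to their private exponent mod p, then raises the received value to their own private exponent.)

Public value = 15^54 (mod 1637).
15^1 ≡ 15 (mod 1637)
15^2 = (15^1)^2 ≡ 15^2 = 225 ≡ 225 (mod 1637)
15^4 = (15^2)^2 ≡ 225^2 = 50625 ≡ 1515 (mod 1637)
15^8 = (15^4)^2 ≡ 1515^2 = 2295225 ≡ 151 (mod 1637)
15^16 = (15^8)^2 ≡ 151^2 = 22801 ≡ 1520 (mod 1637)
15^32 = (15^16)^2 ≡ 1520^2 = 2310400 ≡ 593 (mod 1637)
15^54 = 15^32 · 15^16 · 15^4 · 15^2 ≡ 593 · 1520 · 1515 · 225 ≡ 1369 (mod 1637).

1369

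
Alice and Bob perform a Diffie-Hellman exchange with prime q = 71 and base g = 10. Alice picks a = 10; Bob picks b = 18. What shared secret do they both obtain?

32

Bob sends B = g^b mod q = 10^18 mod 71.
10^1 ≡ 10 (mod 71)
10^2 = (10^1)^2 ≡ 10^2 = 100 ≡ 29 (mod 71)
10^4 = (10^2)^2 ≡ 29^2 = 841 ≡ 60 (mod 71)
10^8 = (10^4)^2 ≡ 60^2 = 3600 ≡ 50 (mod 71)
10^16 = (10^8)^2 ≡ 50^2 = 2500 ≡ 15 (mod 71)
10^18 = 10^16 · 10^2 ≡ 15 · 29 ≡ 9 (mod 71).
So B = 9. Alice then computes K = B^a mod q = 9^10 mod 71.
9^1 ≡ 9 (mod 71)
9^2 = (9^1)^2 ≡ 9^2 = 81 ≡ 10 (mod 71)
9^4 = (9^2)^2 ≡ 10^2 = 100 ≡ 29 (mod 71)
9^8 = (9^4)^2 ≡ 29^2 = 841 ≡ 60 (mod 71)
9^10 = 9^8 · 9^2 ≡ 60 · 10 ≡ 32 (mod 71).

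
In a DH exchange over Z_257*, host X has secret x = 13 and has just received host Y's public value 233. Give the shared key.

Shared key K = 233^13 mod 257.
233^1 ≡ 233 (mod 257)
233^2 = (233^1)^2 ≡ 233^2 = 54289 ≡ 62 (mod 257)
233^4 = (233^2)^2 ≡ 62^2 = 3844 ≡ 246 (mod 257)
233^8 = (233^4)^2 ≡ 246^2 = 60516 ≡ 121 (mod 257)
233^13 = 233^8 · 233^4 · 233^1 ≡ 121 · 246 · 233 ≡ 76 (mod 257).

76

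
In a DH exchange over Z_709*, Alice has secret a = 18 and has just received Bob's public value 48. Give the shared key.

Shared key K = 48^18 mod 709.
48^1 ≡ 48 (mod 709)
48^2 = (48^1)^2 ≡ 48^2 = 2304 ≡ 177 (mod 709)
48^4 = (48^2)^2 ≡ 177^2 = 31329 ≡ 133 (mod 709)
48^8 = (48^4)^2 ≡ 133^2 = 17689 ≡ 673 (mod 709)
48^16 = (48^8)^2 ≡ 673^2 = 452929 ≡ 587 (mod 709)
48^18 = 48^16 · 48^2 ≡ 587 · 177 ≡ 385 (mod 709).

385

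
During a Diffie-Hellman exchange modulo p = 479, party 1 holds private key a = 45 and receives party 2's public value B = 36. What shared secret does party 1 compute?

Shared key K = 36^45 mod 479.
36^1 ≡ 36 (mod 479)
36^2 = (36^1)^2 ≡ 36^2 = 1296 ≡ 338 (mod 479)
36^4 = (36^2)^2 ≡ 338^2 = 114244 ≡ 242 (mod 479)
36^8 = (36^4)^2 ≡ 242^2 = 58564 ≡ 126 (mod 479)
36^16 = (36^8)^2 ≡ 126^2 = 15876 ≡ 69 (mod 479)
36^32 = (36^16)^2 ≡ 69^2 = 4761 ≡ 450 (mod 479)
36^45 = 36^32 · 36^8 · 36^4 · 36^1 ≡ 450 · 126 · 242 · 36 ≡ 213 (mod 479).

213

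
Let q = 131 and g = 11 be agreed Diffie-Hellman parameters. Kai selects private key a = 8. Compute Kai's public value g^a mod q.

Public value = 11^8 mod 131.
11^1 ≡ 11 (mod 131)
11^2 = (11^1)^2 ≡ 11^2 = 121 ≡ 121 (mod 131)
11^4 = (11^2)^2 ≡ 121^2 = 14641 ≡ 100 (mod 131)
11^8 = (11^4)^2 ≡ 100^2 = 10000 ≡ 44 (mod 131)

44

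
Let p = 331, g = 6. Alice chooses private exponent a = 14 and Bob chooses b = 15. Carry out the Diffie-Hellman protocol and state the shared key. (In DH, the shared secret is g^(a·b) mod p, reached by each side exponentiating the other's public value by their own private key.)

Bob sends B = g^b mod p = 6^15 mod 331.
6^1 ≡ 6 (mod 331)
6^2 = (6^1)^2 ≡ 6^2 = 36 ≡ 36 (mod 331)
6^4 = (6^2)^2 ≡ 36^2 = 1296 ≡ 303 (mod 331)
6^8 = (6^4)^2 ≡ 303^2 = 91809 ≡ 122 (mod 331)
6^15 = 6^8 · 6^4 · 6^2 · 6^1 ≡ 122 · 303 · 36 · 6 ≡ 274 (mod 331).
So B = 274. Alice then computes K = B^a mod p = 274^14 mod 331.
274^1 ≡ 274 (mod 331)
274^2 = (274^1)^2 ≡ 274^2 = 75076 ≡ 270 (mod 331)
274^4 = (274^2)^2 ≡ 270^2 = 72900 ≡ 80 (mod 331)
274^8 = (274^4)^2 ≡ 80^2 = 6400 ≡ 111 (mod 331)
274^14 = 274^8 · 274^4 · 274^2 ≡ 111 · 80 · 270 ≡ 167 (mod 331).

167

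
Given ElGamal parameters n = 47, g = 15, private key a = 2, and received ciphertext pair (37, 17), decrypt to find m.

42

Shared mask s = c₁^a mod n = 37^2 mod 47.
37^1 ≡ 37 (mod 47)
37^2 = (37^1)^2 ≡ 37^2 = 1369 ≡ 6 (mod 47)
So s = 6; s⁻¹ ≡ 8 (mod 47).
m = c₂ · s⁻¹ mod 47 = 17 · 8 mod 47 = 42.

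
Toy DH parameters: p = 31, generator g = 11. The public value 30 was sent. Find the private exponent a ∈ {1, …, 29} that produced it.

Try successive powers of 11 modulo 31:
11^1 ≡ 11
11^2 ≡ 28
11^3 ≡ 29
11^4 ≡ 9
11^5 ≡ 6
11^6 ≡ 4
11^7 ≡ 13
11^8 ≡ 19
11^9 ≡ 23
11^10 ≡ 5
11^11 ≡ 24
11^12 ≡ 16
11^13 ≡ 21
11^14 ≡ 14
11^15 ≡ 30
Found: a = 15.

15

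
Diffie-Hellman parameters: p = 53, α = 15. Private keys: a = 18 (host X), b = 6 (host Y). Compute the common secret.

Host Y sends B = α^b mod p = 15^6 mod 53.
15^1 ≡ 15 (mod 53)
15^2 = (15^1)^2 ≡ 15^2 = 225 ≡ 13 (mod 53)
15^4 = (15^2)^2 ≡ 13^2 = 169 ≡ 10 (mod 53)
15^6 = 15^4 · 15^2 ≡ 10 · 13 ≡ 24 (mod 53).
So B = 24. Host X then computes K = B^a mod p = 24^18 mod 53.
24^1 ≡ 24 (mod 53)
24^2 = (24^1)^2 ≡ 24^2 = 576 ≡ 46 (mod 53)
24^4 = (24^2)^2 ≡ 46^2 = 2116 ≡ 49 (mod 53)
24^8 = (24^4)^2 ≡ 49^2 = 2401 ≡ 16 (mod 53)
24^16 = (24^8)^2 ≡ 16^2 = 256 ≡ 44 (mod 53)
24^18 = 24^16 · 24^2 ≡ 44 · 46 ≡ 10 (mod 53).

10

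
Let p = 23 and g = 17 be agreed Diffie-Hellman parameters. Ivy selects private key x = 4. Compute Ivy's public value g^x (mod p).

Public value = 17^4 (mod 23).
17^1 ≡ 17 (mod 23)
17^2 = (17^1)^2 ≡ 17^2 = 289 ≡ 13 (mod 23)
17^4 = (17^2)^2 ≡ 13^2 = 169 ≡ 8 (mod 23)

8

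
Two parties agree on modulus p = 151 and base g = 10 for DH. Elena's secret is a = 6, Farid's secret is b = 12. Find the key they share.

98

Elena sends A = g^a mod p = 10^6 mod 151.
10^1 ≡ 10 (mod 151)
10^2 = (10^1)^2 ≡ 10^2 = 100 ≡ 100 (mod 151)
10^4 = (10^2)^2 ≡ 100^2 = 10000 ≡ 34 (mod 151)
10^6 = 10^4 · 10^2 ≡ 34 · 100 ≡ 78 (mod 151).
So A = 78. Farid then computes K = A^b mod p = 78^12 mod 151.
78^1 ≡ 78 (mod 151)
78^2 = (78^1)^2 ≡ 78^2 = 6084 ≡ 44 (mod 151)
78^4 = (78^2)^2 ≡ 44^2 = 1936 ≡ 124 (mod 151)
78^8 = (78^4)^2 ≡ 124^2 = 15376 ≡ 125 (mod 151)
78^12 = 78^8 · 78^4 ≡ 125 · 124 ≡ 98 (mod 151).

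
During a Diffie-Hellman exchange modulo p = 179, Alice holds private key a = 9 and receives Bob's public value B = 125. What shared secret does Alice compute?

17

Shared key K = 125^9 mod 179.
125^1 ≡ 125 (mod 179)
125^2 = (125^1)^2 ≡ 125^2 = 15625 ≡ 52 (mod 179)
125^4 = (125^2)^2 ≡ 52^2 = 2704 ≡ 19 (mod 179)
125^8 = (125^4)^2 ≡ 19^2 = 361 ≡ 3 (mod 179)
125^9 = 125^8 · 125^1 ≡ 3 · 125 ≡ 17 (mod 179).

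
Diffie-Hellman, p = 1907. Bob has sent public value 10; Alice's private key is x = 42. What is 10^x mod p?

Shared key K = 10^42 mod 1907.
10^1 ≡ 10 (mod 1907)
10^2 = (10^1)^2 ≡ 10^2 = 100 ≡ 100 (mod 1907)
10^4 = (10^2)^2 ≡ 100^2 = 10000 ≡ 465 (mod 1907)
10^8 = (10^4)^2 ≡ 465^2 = 216225 ≡ 734 (mod 1907)
10^16 = (10^8)^2 ≡ 734^2 = 538756 ≡ 982 (mod 1907)
10^32 = (10^16)^2 ≡ 982^2 = 964324 ≡ 1289 (mod 1907)
10^42 = 10^32 · 10^8 · 10^2 ≡ 1289 · 734 · 100 ≡ 609 (mod 1907).

609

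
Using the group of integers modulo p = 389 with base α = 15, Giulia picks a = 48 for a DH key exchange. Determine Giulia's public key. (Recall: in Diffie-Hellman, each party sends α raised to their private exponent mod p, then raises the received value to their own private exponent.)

Public value = 15^48 (mod 389).
15^1 ≡ 15 (mod 389)
15^2 = (15^1)^2 ≡ 15^2 = 225 ≡ 225 (mod 389)
15^4 = (15^2)^2 ≡ 225^2 = 50625 ≡ 55 (mod 389)
15^8 = (15^4)^2 ≡ 55^2 = 3025 ≡ 302 (mod 389)
15^16 = (15^8)^2 ≡ 302^2 = 91204 ≡ 178 (mod 389)
15^32 = (15^16)^2 ≡ 178^2 = 31684 ≡ 175 (mod 389)
15^48 = 15^32 · 15^16 ≡ 175 · 178 ≡ 30 (mod 389).

30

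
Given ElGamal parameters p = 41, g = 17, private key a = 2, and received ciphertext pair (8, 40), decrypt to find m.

Shared mask s = c₁^a mod p = 8^2 mod 41.
8^1 ≡ 8 (mod 41)
8^2 = (8^1)^2 ≡ 8^2 = 64 ≡ 23 (mod 41)
So s = 23; s⁻¹ ≡ 25 (mod 41).
m = c₂ · s⁻¹ mod 41 = 40 · 25 mod 41 = 16.

16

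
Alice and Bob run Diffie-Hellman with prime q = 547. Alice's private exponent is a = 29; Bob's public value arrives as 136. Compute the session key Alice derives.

Shared key K = 136^29 mod 547.
136^1 ≡ 136 (mod 547)
136^2 = (136^1)^2 ≡ 136^2 = 18496 ≡ 445 (mod 547)
136^4 = (136^2)^2 ≡ 445^2 = 198025 ≡ 11 (mod 547)
136^8 = (136^4)^2 ≡ 11^2 = 121 ≡ 121 (mod 547)
136^16 = (136^8)^2 ≡ 121^2 = 14641 ≡ 419 (mod 547)
136^29 = 136^16 · 136^8 · 136^4 · 136^1 ≡ 419 · 121 · 11 · 136 ≡ 325 (mod 547).

325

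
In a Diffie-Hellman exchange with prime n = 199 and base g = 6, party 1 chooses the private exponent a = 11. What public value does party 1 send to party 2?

Public value = 6^11 (mod 199).
6^1 ≡ 6 (mod 199)
6^2 = (6^1)^2 ≡ 6^2 = 36 ≡ 36 (mod 199)
6^4 = (6^2)^2 ≡ 36^2 = 1296 ≡ 102 (mod 199)
6^8 = (6^4)^2 ≡ 102^2 = 10404 ≡ 56 (mod 199)
6^11 = 6^8 · 6^2 · 6^1 ≡ 56 · 36 · 6 ≡ 156 (mod 199).

156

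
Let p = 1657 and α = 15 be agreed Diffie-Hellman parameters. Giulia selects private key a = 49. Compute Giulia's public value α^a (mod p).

21

Public value = 15^49 (mod 1657).
15^1 ≡ 15 (mod 1657)
15^2 = (15^1)^2 ≡ 15^2 = 225 ≡ 225 (mod 1657)
15^4 = (15^2)^2 ≡ 225^2 = 50625 ≡ 915 (mod 1657)
15^8 = (15^4)^2 ≡ 915^2 = 837225 ≡ 440 (mod 1657)
15^16 = (15^8)^2 ≡ 440^2 = 193600 ≡ 1388 (mod 1657)
15^32 = (15^16)^2 ≡ 1388^2 = 1926544 ≡ 1110 (mod 1657)
15^49 = 15^32 · 15^16 · 15^1 ≡ 1110 · 1388 · 15 ≡ 21 (mod 1657).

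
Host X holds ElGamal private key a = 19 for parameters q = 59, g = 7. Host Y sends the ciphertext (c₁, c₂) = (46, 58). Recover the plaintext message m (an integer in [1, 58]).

23

Shared mask s = c₁^a mod q = 46^19 mod 59.
46^1 ≡ 46 (mod 59)
46^2 = (46^1)^2 ≡ 46^2 = 2116 ≡ 51 (mod 59)
46^4 = (46^2)^2 ≡ 51^2 = 2601 ≡ 5 (mod 59)
46^8 = (46^4)^2 ≡ 5^2 = 25 ≡ 25 (mod 59)
46^16 = (46^8)^2 ≡ 25^2 = 625 ≡ 35 (mod 59)
46^19 = 46^16 · 46^2 · 46^1 ≡ 35 · 51 · 46 ≡ 41 (mod 59).
So s = 41; s⁻¹ ≡ 36 (mod 59).
m = c₂ · s⁻¹ mod 59 = 58 · 36 mod 59 = 23.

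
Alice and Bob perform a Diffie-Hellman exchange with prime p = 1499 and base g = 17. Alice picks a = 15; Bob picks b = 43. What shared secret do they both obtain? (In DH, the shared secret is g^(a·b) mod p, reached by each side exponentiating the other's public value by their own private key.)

988

Bob sends B = g^b mod p = 17^43 mod 1499.
17^1 ≡ 17 (mod 1499)
17^2 = (17^1)^2 ≡ 17^2 = 289 ≡ 289 (mod 1499)
17^4 = (17^2)^2 ≡ 289^2 = 83521 ≡ 1076 (mod 1499)
17^8 = (17^4)^2 ≡ 1076^2 = 1157776 ≡ 548 (mod 1499)
17^16 = (17^8)^2 ≡ 548^2 = 300304 ≡ 504 (mod 1499)
17^32 = (17^16)^2 ≡ 504^2 = 254016 ≡ 685 (mod 1499)
17^43 = 17^32 · 17^8 · 17^2 · 17^1 ≡ 685 · 548 · 289 · 17 ≡ 1254 (mod 1499).
So B = 1254. Alice then computes K = B^a mod p = 1254^15 mod 1499.
1254^1 ≡ 1254 (mod 1499)
1254^2 = (1254^1)^2 ≡ 1254^2 = 1572516 ≡ 65 (mod 1499)
1254^4 = (1254^2)^2 ≡ 65^2 = 4225 ≡ 1227 (mod 1499)
1254^8 = (1254^4)^2 ≡ 1227^2 = 1505529 ≡ 533 (mod 1499)
1254^15 = 1254^8 · 1254^4 · 1254^2 · 1254^1 ≡ 533 · 1227 · 65 · 1254 ≡ 988 (mod 1499).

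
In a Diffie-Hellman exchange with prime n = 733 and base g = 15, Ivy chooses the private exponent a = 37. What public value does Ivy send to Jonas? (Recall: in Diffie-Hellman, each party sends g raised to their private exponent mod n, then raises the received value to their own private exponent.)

Public value = 15^37 mod 733.
15^1 ≡ 15 (mod 733)
15^2 = (15^1)^2 ≡ 15^2 = 225 ≡ 225 (mod 733)
15^4 = (15^2)^2 ≡ 225^2 = 50625 ≡ 48 (mod 733)
15^8 = (15^4)^2 ≡ 48^2 = 2304 ≡ 105 (mod 733)
15^16 = (15^8)^2 ≡ 105^2 = 11025 ≡ 30 (mod 733)
15^32 = (15^16)^2 ≡ 30^2 = 900 ≡ 167 (mod 733)
15^37 = 15^32 · 15^4 · 15^1 ≡ 167 · 48 · 15 ≡ 28 (mod 733).

28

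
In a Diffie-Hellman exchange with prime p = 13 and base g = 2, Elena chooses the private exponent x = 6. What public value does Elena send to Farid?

Public value = 2^6 mod 13.
2^1 ≡ 2 (mod 13)
2^2 = (2^1)^2 ≡ 2^2 = 4 ≡ 4 (mod 13)
2^4 = (2^2)^2 ≡ 4^2 = 16 ≡ 3 (mod 13)
2^6 = 2^4 · 2^2 ≡ 3 · 4 ≡ 12 (mod 13).

12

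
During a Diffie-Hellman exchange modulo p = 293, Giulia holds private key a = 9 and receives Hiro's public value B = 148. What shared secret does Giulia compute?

126

Shared key K = 148^9 mod 293.
148^1 ≡ 148 (mod 293)
148^2 = (148^1)^2 ≡ 148^2 = 21904 ≡ 222 (mod 293)
148^4 = (148^2)^2 ≡ 222^2 = 49284 ≡ 60 (mod 293)
148^8 = (148^4)^2 ≡ 60^2 = 3600 ≡ 84 (mod 293)
148^9 = 148^8 · 148^1 ≡ 84 · 148 ≡ 126 (mod 293).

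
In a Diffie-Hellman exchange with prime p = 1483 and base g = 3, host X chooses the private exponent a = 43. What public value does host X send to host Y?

1454

Public value = 3^43 (mod 1483).
3^1 ≡ 3 (mod 1483)
3^2 = (3^1)^2 ≡ 3^2 = 9 ≡ 9 (mod 1483)
3^4 = (3^2)^2 ≡ 9^2 = 81 ≡ 81 (mod 1483)
3^8 = (3^4)^2 ≡ 81^2 = 6561 ≡ 629 (mod 1483)
3^16 = (3^8)^2 ≡ 629^2 = 395641 ≡ 1163 (mod 1483)
3^32 = (3^16)^2 ≡ 1163^2 = 1352569 ≡ 73 (mod 1483)
3^43 = 3^32 · 3^8 · 3^2 · 3^1 ≡ 73 · 629 · 9 · 3 ≡ 1454 (mod 1483).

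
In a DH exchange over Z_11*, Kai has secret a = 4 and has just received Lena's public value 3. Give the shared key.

4

Shared key K = 3^4 mod 11.
3^1 ≡ 3 (mod 11)
3^2 = (3^1)^2 ≡ 3^2 = 9 ≡ 9 (mod 11)
3^4 = (3^2)^2 ≡ 9^2 = 81 ≡ 4 (mod 11)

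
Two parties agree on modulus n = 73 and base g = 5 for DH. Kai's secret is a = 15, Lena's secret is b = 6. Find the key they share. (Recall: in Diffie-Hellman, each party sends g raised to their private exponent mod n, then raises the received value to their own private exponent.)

27

Lena sends B = g^b mod n = 5^6 mod 73.
5^1 ≡ 5 (mod 73)
5^2 = (5^1)^2 ≡ 5^2 = 25 ≡ 25 (mod 73)
5^4 = (5^2)^2 ≡ 25^2 = 625 ≡ 41 (mod 73)
5^6 = 5^4 · 5^2 ≡ 41 · 25 ≡ 3 (mod 73).
So B = 3. Kai then computes K = B^a mod n = 3^15 mod 73.
3^1 ≡ 3 (mod 73)
3^2 = (3^1)^2 ≡ 3^2 = 9 ≡ 9 (mod 73)
3^4 = (3^2)^2 ≡ 9^2 = 81 ≡ 8 (mod 73)
3^8 = (3^4)^2 ≡ 8^2 = 64 ≡ 64 (mod 73)
3^15 = 3^8 · 3^4 · 3^2 · 3^1 ≡ 64 · 8 · 9 · 3 ≡ 27 (mod 73).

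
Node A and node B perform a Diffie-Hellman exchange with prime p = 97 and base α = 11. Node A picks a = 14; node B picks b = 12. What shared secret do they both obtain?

Node B sends B = α^b mod p = 11^12 mod 97.
11^1 ≡ 11 (mod 97)
11^2 = (11^1)^2 ≡ 11^2 = 121 ≡ 24 (mod 97)
11^4 = (11^2)^2 ≡ 24^2 = 576 ≡ 91 (mod 97)
11^8 = (11^4)^2 ≡ 91^2 = 8281 ≡ 36 (mod 97)
11^12 = 11^8 · 11^4 ≡ 36 · 91 ≡ 75 (mod 97).
So B = 75. Node A then computes K = B^a mod p = 75^14 mod 97.
75^1 ≡ 75 (mod 97)
75^2 = (75^1)^2 ≡ 75^2 = 5625 ≡ 96 (mod 97)
75^4 = (75^2)^2 ≡ 96^2 = 9216 ≡ 1 (mod 97)
75^8 = (75^4)^2 ≡ 1^2 = 1 ≡ 1 (mod 97)
75^14 = 75^8 · 75^4 · 75^2 ≡ 1 · 1 · 96 ≡ 96 (mod 97).

96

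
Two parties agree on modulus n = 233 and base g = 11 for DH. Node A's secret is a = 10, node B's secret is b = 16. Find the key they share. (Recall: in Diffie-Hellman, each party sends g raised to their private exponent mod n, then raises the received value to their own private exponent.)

Node B sends B = g^b mod n = 11^16 mod 233.
11^1 ≡ 11 (mod 233)
11^2 = (11^1)^2 ≡ 11^2 = 121 ≡ 121 (mod 233)
11^4 = (11^2)^2 ≡ 121^2 = 14641 ≡ 195 (mod 233)
11^8 = (11^4)^2 ≡ 195^2 = 38025 ≡ 46 (mod 233)
11^16 = (11^8)^2 ≡ 46^2 = 2116 ≡ 19 (mod 233)
So B = 19. Node A then computes K = B^a mod n = 19^10 mod 233.
19^1 ≡ 19 (mod 233)
19^2 = (19^1)^2 ≡ 19^2 = 361 ≡ 128 (mod 233)
19^4 = (19^2)^2 ≡ 128^2 = 16384 ≡ 74 (mod 233)
19^8 = (19^4)^2 ≡ 74^2 = 5476 ≡ 117 (mod 233)
19^10 = 19^8 · 19^2 ≡ 117 · 128 ≡ 64 (mod 233).

64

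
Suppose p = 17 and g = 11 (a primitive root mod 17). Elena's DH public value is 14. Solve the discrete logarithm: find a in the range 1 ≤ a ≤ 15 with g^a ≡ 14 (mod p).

Try successive powers of 11 modulo 17:
11^1 ≡ 11
11^2 ≡ 2
11^3 ≡ 5
11^4 ≡ 4
11^5 ≡ 10
11^6 ≡ 8
11^7 ≡ 3
11^8 ≡ 16
11^9 ≡ 6
11^10 ≡ 15
11^11 ≡ 12
11^12 ≡ 13
11^13 ≡ 7
11^14 ≡ 9
11^15 ≡ 14
Found: a = 15.

15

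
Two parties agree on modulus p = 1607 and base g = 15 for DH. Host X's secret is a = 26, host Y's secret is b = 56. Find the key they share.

893

Host Y sends B = g^b mod p = 15^56 mod 1607.
15^1 ≡ 15 (mod 1607)
15^2 = (15^1)^2 ≡ 15^2 = 225 ≡ 225 (mod 1607)
15^4 = (15^2)^2 ≡ 225^2 = 50625 ≡ 808 (mod 1607)
15^8 = (15^4)^2 ≡ 808^2 = 652864 ≡ 422 (mod 1607)
15^16 = (15^8)^2 ≡ 422^2 = 178084 ≡ 1314 (mod 1607)
15^32 = (15^16)^2 ≡ 1314^2 = 1726596 ≡ 678 (mod 1607)
15^56 = 15^32 · 15^16 · 15^8 ≡ 678 · 1314 · 422 ≡ 381 (mod 1607).
So B = 381. Host X then computes K = B^a mod p = 381^26 mod 1607.
381^1 ≡ 381 (mod 1607)
381^2 = (381^1)^2 ≡ 381^2 = 145161 ≡ 531 (mod 1607)
381^4 = (381^2)^2 ≡ 531^2 = 281961 ≡ 736 (mod 1607)
381^8 = (381^4)^2 ≡ 736^2 = 541696 ≡ 137 (mod 1607)
381^16 = (381^8)^2 ≡ 137^2 = 18769 ≡ 1092 (mod 1607)
381^26 = 381^16 · 381^8 · 381^2 ≡ 1092 · 137 · 531 ≡ 893 (mod 1607).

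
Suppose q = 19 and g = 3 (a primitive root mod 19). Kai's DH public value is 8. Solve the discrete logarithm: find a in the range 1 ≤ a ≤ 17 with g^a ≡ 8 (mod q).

Try successive powers of 3 modulo 19:
3^1 ≡ 3
3^2 ≡ 9
3^3 ≡ 8
Found: a = 3.

3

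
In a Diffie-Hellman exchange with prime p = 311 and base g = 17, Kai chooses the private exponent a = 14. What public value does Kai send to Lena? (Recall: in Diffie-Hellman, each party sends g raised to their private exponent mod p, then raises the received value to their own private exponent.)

Public value = 17^14 (mod 311).
17^1 ≡ 17 (mod 311)
17^2 = (17^1)^2 ≡ 17^2 = 289 ≡ 289 (mod 311)
17^4 = (17^2)^2 ≡ 289^2 = 83521 ≡ 173 (mod 311)
17^8 = (17^4)^2 ≡ 173^2 = 29929 ≡ 73 (mod 311)
17^14 = 17^8 · 17^4 · 17^2 ≡ 73 · 173 · 289 ≡ 196 (mod 311).

196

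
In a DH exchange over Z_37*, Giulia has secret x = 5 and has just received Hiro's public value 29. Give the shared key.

14

Shared key K = 29^5 mod 37.
29^1 ≡ 29 (mod 37)
29^2 = (29^1)^2 ≡ 29^2 = 841 ≡ 27 (mod 37)
29^4 = (29^2)^2 ≡ 27^2 = 729 ≡ 26 (mod 37)
29^5 = 29^4 · 29^1 ≡ 26 · 29 ≡ 14 (mod 37).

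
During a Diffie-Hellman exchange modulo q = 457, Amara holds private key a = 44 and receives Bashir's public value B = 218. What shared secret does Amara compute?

Shared key K = 218^44 mod 457.
218^1 ≡ 218 (mod 457)
218^2 = (218^1)^2 ≡ 218^2 = 47524 ≡ 453 (mod 457)
218^4 = (218^2)^2 ≡ 453^2 = 205209 ≡ 16 (mod 457)
218^8 = (218^4)^2 ≡ 16^2 = 256 ≡ 256 (mod 457)
218^16 = (218^8)^2 ≡ 256^2 = 65536 ≡ 185 (mod 457)
218^32 = (218^16)^2 ≡ 185^2 = 34225 ≡ 407 (mod 457)
218^44 = 218^32 · 218^8 · 218^4 ≡ 407 · 256 · 16 ≡ 393 (mod 457).

393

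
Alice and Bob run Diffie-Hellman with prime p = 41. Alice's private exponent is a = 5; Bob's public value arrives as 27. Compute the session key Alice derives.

Shared key K = 27^5 mod 41.
27^1 ≡ 27 (mod 41)
27^2 = (27^1)^2 ≡ 27^2 = 729 ≡ 32 (mod 41)
27^4 = (27^2)^2 ≡ 32^2 = 1024 ≡ 40 (mod 41)
27^5 = 27^4 · 27^1 ≡ 40 · 27 ≡ 14 (mod 41).

14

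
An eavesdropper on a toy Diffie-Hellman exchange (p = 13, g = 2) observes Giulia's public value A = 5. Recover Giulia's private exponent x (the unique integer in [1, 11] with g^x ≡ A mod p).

9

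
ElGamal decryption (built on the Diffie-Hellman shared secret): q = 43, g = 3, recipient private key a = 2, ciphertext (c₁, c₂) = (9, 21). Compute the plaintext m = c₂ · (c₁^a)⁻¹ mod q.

13

Shared mask s = c₁^a mod q = 9^2 mod 43.
9^1 ≡ 9 (mod 43)
9^2 = (9^1)^2 ≡ 9^2 = 81 ≡ 38 (mod 43)
So s = 38; s⁻¹ ≡ 17 (mod 43).
m = c₂ · s⁻¹ mod 43 = 21 · 17 mod 43 = 13.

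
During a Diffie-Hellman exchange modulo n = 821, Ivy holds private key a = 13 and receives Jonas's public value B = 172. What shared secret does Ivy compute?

136

Shared key K = 172^13 mod 821.
172^1 ≡ 172 (mod 821)
172^2 = (172^1)^2 ≡ 172^2 = 29584 ≡ 28 (mod 821)
172^4 = (172^2)^2 ≡ 28^2 = 784 ≡ 784 (mod 821)
172^8 = (172^4)^2 ≡ 784^2 = 614656 ≡ 548 (mod 821)
172^13 = 172^8 · 172^4 · 172^1 ≡ 548 · 784 · 172 ≡ 136 (mod 821).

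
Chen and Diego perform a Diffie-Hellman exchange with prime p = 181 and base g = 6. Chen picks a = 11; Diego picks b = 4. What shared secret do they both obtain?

27

Chen sends A = g^a mod p = 6^11 mod 181.
6^1 ≡ 6 (mod 181)
6^2 = (6^1)^2 ≡ 6^2 = 36 ≡ 36 (mod 181)
6^4 = (6^2)^2 ≡ 36^2 = 1296 ≡ 29 (mod 181)
6^8 = (6^4)^2 ≡ 29^2 = 841 ≡ 117 (mod 181)
6^11 = 6^8 · 6^2 · 6^1 ≡ 117 · 36 · 6 ≡ 113 (mod 181).
So A = 113. Diego then computes K = A^b mod p = 113^4 mod 181.
113^1 ≡ 113 (mod 181)
113^2 = (113^1)^2 ≡ 113^2 = 12769 ≡ 99 (mod 181)
113^4 = (113^2)^2 ≡ 99^2 = 9801 ≡ 27 (mod 181)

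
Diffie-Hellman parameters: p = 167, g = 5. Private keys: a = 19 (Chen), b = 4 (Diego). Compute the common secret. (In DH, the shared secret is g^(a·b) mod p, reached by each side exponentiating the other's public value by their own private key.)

Diego sends B = g^b mod p = 5^4 mod 167.
5^1 ≡ 5 (mod 167)
5^2 = (5^1)^2 ≡ 5^2 = 25 ≡ 25 (mod 167)
5^4 = (5^2)^2 ≡ 25^2 = 625 ≡ 124 (mod 167)
So B = 124. Chen then computes K = B^a mod p = 124^19 mod 167.
124^1 ≡ 124 (mod 167)
124^2 = (124^1)^2 ≡ 124^2 = 15376 ≡ 12 (mod 167)
124^4 = (124^2)^2 ≡ 12^2 = 144 ≡ 144 (mod 167)
124^8 = (124^4)^2 ≡ 144^2 = 20736 ≡ 28 (mod 167)
124^16 = (124^8)^2 ≡ 28^2 = 784 ≡ 116 (mod 167)
124^19 = 124^16 · 124^2 · 124^1 ≡ 116 · 12 · 124 ≡ 97 (mod 167).

97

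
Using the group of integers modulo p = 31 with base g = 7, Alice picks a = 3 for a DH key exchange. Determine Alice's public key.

Public value = 7^3 mod 31.
7^1 ≡ 7 (mod 31)
7^2 = (7^1)^2 ≡ 7^2 = 49 ≡ 18 (mod 31)
7^3 = 7^2 · 7^1 ≡ 18 · 7 ≡ 2 (mod 31).

2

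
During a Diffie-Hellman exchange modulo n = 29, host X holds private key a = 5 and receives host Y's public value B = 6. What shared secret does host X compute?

4

Shared key K = 6^5 mod 29.
6^1 ≡ 6 (mod 29)
6^2 = (6^1)^2 ≡ 6^2 = 36 ≡ 7 (mod 29)
6^4 = (6^2)^2 ≡ 7^2 = 49 ≡ 20 (mod 29)
6^5 = 6^4 · 6^1 ≡ 20 · 6 ≡ 4 (mod 29).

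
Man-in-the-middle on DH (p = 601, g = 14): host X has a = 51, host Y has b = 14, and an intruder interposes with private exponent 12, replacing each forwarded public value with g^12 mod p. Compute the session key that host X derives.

593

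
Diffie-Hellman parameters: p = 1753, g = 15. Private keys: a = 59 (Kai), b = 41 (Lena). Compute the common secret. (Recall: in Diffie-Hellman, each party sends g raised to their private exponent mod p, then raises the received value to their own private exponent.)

1386

Kai sends A = g^a mod p = 15^59 mod 1753.
15^1 ≡ 15 (mod 1753)
15^2 = (15^1)^2 ≡ 15^2 = 225 ≡ 225 (mod 1753)
15^4 = (15^2)^2 ≡ 225^2 = 50625 ≡ 1541 (mod 1753)
15^8 = (15^4)^2 ≡ 1541^2 = 2374681 ≡ 1119 (mod 1753)
15^16 = (15^8)^2 ≡ 1119^2 = 1252161 ≡ 519 (mod 1753)
15^32 = (15^16)^2 ≡ 519^2 = 269361 ≡ 1152 (mod 1753)
15^59 = 15^32 · 15^16 · 15^8 · 15^2 · 15^1 ≡ 1152 · 519 · 1119 · 225 · 15 ≡ 866 (mod 1753).
So A = 866. Lena then computes K = A^b mod p = 866^41 mod 1753.
866^1 ≡ 866 (mod 1753)
866^2 = (866^1)^2 ≡ 866^2 = 749956 ≡ 1425 (mod 1753)
866^4 = (866^2)^2 ≡ 1425^2 = 2030625 ≡ 651 (mod 1753)
866^8 = (866^4)^2 ≡ 651^2 = 423801 ≡ 1328 (mod 1753)
866^16 = (866^8)^2 ≡ 1328^2 = 1763584 ≡ 66 (mod 1753)
866^32 = (866^16)^2 ≡ 66^2 = 4356 ≡ 850 (mod 1753)
866^41 = 866^32 · 866^8 · 866^1 ≡ 850 · 1328 · 866 ≡ 1386 (mod 1753).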